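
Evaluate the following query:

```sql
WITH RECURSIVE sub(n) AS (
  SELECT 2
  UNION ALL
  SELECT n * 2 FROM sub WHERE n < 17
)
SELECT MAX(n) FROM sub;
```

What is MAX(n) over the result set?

Base: n=2.
Iteration 1: 2 < 17 holds -> n = 2 * 2 = 4.
Iteration 2: 4 < 17 holds -> n = 4 * 2 = 8.
Iteration 3: 8 < 17 holds -> n = 8 * 2 = 16.
Iteration 4: 16 < 17 holds -> n = 16 * 2 = 32.
Iteration 5: 32 < 17 fails; recursion stops.
n values: 2, 4, 8, 16, 32; the maximum is 32.

32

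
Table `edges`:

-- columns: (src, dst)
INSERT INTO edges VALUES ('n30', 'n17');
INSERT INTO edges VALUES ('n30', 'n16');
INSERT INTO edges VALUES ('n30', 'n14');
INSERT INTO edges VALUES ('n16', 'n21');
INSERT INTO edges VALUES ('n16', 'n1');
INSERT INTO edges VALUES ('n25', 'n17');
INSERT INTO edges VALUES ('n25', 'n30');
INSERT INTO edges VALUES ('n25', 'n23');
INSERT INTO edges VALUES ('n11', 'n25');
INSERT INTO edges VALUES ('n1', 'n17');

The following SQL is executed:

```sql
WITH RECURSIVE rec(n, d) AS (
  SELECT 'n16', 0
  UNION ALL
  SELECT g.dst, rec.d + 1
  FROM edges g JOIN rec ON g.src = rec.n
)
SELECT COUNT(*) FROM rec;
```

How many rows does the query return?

Base: (n16, d=0).
Iteration 1: edges from {n16} -> (n1, d=1), (n21, d=1).
Iteration 2: edges from {n1,n21} -> (n17, d=2).
Iteration 3: no outgoing edges from {n17}; recursion stops.
Total rows emitted: 4.

4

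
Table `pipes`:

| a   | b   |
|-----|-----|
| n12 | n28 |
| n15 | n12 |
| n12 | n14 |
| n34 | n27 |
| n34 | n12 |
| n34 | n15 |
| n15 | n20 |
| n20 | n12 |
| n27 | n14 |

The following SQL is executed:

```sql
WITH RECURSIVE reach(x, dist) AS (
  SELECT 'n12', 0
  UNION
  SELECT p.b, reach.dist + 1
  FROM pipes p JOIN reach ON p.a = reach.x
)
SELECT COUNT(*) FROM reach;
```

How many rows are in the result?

3

Base: (n12, dist=0).
Iteration 1: edges from {n12} -> (n14, dist=1), (n28, dist=1).
Iteration 2: no outgoing edges from {n14,n28}; recursion stops.
Total rows emitted: 3.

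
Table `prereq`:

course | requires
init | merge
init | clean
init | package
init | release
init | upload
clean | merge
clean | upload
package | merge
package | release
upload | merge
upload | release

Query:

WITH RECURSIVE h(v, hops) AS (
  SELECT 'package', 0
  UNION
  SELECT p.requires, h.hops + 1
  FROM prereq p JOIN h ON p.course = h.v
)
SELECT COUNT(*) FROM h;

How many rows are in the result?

3

Base: (package, hops=0).
Iteration 1: edges from {package} -> (merge, hops=1), (release, hops=1).
Iteration 2: no outgoing edges from {merge,release}; recursion stops.
Total rows emitted: 3.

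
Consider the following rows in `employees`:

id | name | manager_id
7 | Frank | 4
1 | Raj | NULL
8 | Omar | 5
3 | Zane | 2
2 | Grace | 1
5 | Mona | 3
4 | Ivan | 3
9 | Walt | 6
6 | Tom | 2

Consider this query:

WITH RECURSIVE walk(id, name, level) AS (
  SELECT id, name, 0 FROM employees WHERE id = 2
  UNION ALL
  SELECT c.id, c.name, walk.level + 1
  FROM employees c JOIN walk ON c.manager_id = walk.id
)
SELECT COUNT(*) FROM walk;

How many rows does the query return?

8

Base: id=2 (Grace) at level 0.
Iteration 1: rows with manager_id in {2} -> Zane (id 3, level 1), Tom (id 6, level 1).
Iteration 2: rows with manager_id in {3,6} -> Ivan (id 4, level 2), Mona (id 5, level 2), Walt (id 9, level 2).
Iteration 3: rows with manager_id in {4,5,9} -> Frank (id 7, level 3), Omar (id 8, level 3).
Iteration 4: no rows with manager_id in {7,8}; recursion stops.
Total rows emitted: 8.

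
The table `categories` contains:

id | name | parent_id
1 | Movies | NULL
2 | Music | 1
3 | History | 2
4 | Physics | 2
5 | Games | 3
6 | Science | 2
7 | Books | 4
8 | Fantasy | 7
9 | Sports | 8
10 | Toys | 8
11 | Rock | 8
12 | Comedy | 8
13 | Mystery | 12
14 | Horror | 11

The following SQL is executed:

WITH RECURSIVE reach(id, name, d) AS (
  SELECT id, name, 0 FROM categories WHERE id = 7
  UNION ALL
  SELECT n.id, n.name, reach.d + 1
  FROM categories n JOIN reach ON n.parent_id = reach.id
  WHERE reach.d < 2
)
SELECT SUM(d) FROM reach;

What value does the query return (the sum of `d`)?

9

Base: id=7 (Books) at d 0.
Iteration 1: rows with parent_id in {7} -> Fantasy (id 8, d 1).
Iteration 2: rows with parent_id in {8} -> Sports (id 9, d 2), Toys (id 10, d 2), Rock (id 11, d 2), Comedy (id 12, d 2).
Iteration 3: d < 2 fails for all current rows; recursion stops.
SUM(d) = 0 + 1 + 2 + 2 + 2 + 2 = 9.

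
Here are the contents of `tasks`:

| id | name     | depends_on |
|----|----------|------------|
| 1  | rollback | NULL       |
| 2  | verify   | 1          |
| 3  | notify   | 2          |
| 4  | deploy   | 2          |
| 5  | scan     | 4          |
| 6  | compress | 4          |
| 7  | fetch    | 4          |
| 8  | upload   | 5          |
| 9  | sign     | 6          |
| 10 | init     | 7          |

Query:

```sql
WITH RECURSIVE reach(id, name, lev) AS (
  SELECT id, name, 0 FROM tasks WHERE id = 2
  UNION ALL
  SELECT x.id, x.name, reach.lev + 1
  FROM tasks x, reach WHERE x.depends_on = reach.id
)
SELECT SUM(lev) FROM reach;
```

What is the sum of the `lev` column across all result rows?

Base: id=2 (verify) at lev 0.
Iteration 1: rows with depends_on in {2} -> notify (id 3, lev 1), deploy (id 4, lev 1).
Iteration 2: rows with depends_on in {3,4} -> scan (id 5, lev 2), compress (id 6, lev 2), fetch (id 7, lev 2).
Iteration 3: rows with depends_on in {5,6,7} -> upload (id 8, lev 3), sign (id 9, lev 3), init (id 10, lev 3).
Iteration 4: no rows with depends_on in {8,9,10}; recursion stops.
SUM(lev) = 0 + 1 + 1 + 2 + 2 + 2 + 3 + 3 + 3 = 17.

17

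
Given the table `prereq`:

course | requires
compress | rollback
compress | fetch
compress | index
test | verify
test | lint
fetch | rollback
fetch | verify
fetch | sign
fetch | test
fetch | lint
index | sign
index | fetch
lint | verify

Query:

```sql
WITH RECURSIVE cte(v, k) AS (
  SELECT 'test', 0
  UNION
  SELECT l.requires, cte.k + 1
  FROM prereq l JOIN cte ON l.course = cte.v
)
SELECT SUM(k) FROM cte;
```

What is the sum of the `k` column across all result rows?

4

Base: (test, k=0).
Iteration 1: edges from {test} -> (lint, k=1), (verify, k=1).
Iteration 2: edges from {lint,verify} -> (verify, k=2).
Iteration 3: no outgoing edges from {verify}; recursion stops.
SUM(k) = 0 + 1 + 1 + 2 = 4.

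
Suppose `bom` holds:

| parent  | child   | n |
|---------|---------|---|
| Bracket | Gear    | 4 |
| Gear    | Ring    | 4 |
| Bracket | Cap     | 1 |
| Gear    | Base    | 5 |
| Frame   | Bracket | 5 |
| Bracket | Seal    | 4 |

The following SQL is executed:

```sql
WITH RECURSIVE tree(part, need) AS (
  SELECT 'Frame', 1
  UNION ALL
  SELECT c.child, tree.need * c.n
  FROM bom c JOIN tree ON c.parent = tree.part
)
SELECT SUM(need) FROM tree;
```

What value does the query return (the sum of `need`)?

231

Base: (Frame, need=1).
Iteration 1: components of {Frame} -> Bracket = 1*5 = 5.
Iteration 2: components of {Bracket} -> Cap = 5*1 = 5, Gear = 5*4 = 20, Seal = 5*4 = 20.
Iteration 3: components of {Cap,Gear,Seal} -> Base = 20*5 = 100, Ring = 20*4 = 80.
Iteration 4: no further components; recursion stops.
SUM(need) = 1 + 5 + 5 + 20 + 20 + 80 + 100 = 231.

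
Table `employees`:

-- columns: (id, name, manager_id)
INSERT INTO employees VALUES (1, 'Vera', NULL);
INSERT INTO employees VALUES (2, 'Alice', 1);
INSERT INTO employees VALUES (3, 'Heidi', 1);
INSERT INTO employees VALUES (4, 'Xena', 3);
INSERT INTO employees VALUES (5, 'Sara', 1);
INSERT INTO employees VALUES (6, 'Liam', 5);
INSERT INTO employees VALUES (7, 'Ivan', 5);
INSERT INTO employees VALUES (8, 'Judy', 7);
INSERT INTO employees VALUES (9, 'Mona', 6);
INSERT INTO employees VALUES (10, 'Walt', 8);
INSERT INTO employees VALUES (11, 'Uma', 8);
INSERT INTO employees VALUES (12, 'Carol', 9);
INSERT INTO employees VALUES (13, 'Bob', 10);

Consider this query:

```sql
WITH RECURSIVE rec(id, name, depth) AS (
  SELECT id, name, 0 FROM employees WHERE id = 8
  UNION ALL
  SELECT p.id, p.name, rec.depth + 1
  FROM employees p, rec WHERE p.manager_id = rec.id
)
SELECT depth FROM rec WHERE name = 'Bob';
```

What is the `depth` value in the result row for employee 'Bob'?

2

Base: id=8 (Judy) at depth 0.
Iteration 1: rows with manager_id in {8} -> Walt (id 10, depth 1), Uma (id 11, depth 1).
Iteration 2: rows with manager_id in {10,11} -> Bob (id 13, depth 2).
Iteration 3: no rows with manager_id in {13}; recursion stops.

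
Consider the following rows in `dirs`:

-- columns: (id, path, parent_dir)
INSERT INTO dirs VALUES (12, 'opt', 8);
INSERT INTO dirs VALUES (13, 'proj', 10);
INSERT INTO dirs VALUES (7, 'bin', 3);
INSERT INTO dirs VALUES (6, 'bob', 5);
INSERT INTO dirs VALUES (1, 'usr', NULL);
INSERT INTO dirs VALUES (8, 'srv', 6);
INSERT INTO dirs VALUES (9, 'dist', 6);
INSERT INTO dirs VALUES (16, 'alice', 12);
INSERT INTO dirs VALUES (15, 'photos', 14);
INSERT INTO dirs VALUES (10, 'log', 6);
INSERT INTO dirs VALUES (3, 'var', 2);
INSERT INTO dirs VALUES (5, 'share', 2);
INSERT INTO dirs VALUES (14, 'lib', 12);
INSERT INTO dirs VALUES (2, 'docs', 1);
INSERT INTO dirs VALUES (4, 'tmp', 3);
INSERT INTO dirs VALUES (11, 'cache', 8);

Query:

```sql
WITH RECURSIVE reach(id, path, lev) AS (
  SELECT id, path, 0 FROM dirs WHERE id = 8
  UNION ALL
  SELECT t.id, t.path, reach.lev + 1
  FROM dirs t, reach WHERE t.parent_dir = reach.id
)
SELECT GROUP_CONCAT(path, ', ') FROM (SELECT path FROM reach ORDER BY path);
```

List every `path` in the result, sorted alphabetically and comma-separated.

alice, cache, lib, opt, photos, srv

Base: id=8 (srv) at lev 0.
Iteration 1: rows with parent_dir in {8} -> cache (id 11, lev 1), opt (id 12, lev 1).
Iteration 2: rows with parent_dir in {11,12} -> lib (id 14, lev 2), alice (id 16, lev 2).
Iteration 3: rows with parent_dir in {14,16} -> photos (id 15, lev 3).
Iteration 4: no rows with parent_dir in {15}; recursion stops.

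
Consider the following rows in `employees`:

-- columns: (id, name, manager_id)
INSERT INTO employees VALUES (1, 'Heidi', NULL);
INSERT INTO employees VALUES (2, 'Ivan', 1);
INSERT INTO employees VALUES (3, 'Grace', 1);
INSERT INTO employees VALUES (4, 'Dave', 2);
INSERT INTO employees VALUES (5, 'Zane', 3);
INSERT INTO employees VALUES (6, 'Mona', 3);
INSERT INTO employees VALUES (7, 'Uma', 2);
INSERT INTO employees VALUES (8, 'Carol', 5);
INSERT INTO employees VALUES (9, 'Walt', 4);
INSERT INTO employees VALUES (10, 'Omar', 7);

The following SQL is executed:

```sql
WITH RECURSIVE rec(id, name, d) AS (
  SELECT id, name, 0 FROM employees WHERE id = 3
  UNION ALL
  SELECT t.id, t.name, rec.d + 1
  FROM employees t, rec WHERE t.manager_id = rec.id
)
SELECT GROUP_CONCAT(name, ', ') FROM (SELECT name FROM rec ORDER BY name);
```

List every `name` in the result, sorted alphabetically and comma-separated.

Carol, Grace, Mona, Zane

Base: id=3 (Grace) at d 0.
Iteration 1: rows with manager_id in {3} -> Zane (id 5, d 1), Mona (id 6, d 1).
Iteration 2: rows with manager_id in {5,6} -> Carol (id 8, d 2).
Iteration 3: no rows with manager_id in {8}; recursion stops.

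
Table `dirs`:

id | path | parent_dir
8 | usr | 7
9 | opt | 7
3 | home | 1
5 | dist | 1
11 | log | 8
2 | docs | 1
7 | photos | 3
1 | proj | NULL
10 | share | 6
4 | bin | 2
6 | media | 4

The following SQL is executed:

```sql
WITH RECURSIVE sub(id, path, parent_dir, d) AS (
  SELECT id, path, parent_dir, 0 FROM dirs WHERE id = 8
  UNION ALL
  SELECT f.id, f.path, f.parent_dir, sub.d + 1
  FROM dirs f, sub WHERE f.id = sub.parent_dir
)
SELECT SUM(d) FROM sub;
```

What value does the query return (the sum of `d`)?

Base: id=8 (usr), parent_dir=7, d 0.
Iteration 1: join on id=7 -> photos (id 7, parent_dir=3, d 1).
Iteration 2: join on id=3 -> home (id 3, parent_dir=1, d 2).
Iteration 3: join on id=1 -> proj (id 1, parent_dir=NULL, d 3).
Iteration 4: parent_dir is NULL; no match; recursion stops.
SUM(d) = 0 + 1 + 2 + 3 = 6.

6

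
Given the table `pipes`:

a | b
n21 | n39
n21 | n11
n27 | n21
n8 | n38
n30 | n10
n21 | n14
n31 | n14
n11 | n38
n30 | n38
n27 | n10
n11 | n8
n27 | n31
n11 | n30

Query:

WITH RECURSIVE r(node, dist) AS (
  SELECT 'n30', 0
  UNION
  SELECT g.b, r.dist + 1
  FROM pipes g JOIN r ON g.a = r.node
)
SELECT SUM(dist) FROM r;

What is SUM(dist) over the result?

Base: (n30, dist=0).
Iteration 1: edges from {n30} -> (n10, dist=1), (n38, dist=1).
Iteration 2: no outgoing edges from {n10,n38}; recursion stops.
SUM(dist) = 0 + 1 + 1 = 2.

2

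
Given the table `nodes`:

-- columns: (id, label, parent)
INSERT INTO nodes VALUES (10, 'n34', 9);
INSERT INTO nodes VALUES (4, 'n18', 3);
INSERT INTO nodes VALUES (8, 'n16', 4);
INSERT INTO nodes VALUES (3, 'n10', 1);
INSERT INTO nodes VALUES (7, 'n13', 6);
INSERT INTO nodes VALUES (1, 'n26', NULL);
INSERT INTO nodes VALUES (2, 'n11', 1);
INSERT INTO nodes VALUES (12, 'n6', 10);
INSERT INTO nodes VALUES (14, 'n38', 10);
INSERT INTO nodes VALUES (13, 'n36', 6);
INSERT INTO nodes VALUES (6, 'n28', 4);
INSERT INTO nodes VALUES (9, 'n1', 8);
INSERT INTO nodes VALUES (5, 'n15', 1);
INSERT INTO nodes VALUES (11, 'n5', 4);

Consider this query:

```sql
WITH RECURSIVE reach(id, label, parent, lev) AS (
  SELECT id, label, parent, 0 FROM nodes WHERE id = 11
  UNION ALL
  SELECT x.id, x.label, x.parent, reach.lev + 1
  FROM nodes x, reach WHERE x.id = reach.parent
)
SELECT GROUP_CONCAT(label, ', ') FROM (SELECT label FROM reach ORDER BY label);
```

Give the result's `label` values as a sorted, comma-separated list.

n10, n18, n26, n5

Base: id=11 (n5), parent=4, lev 0.
Iteration 1: join on id=4 -> n18 (id 4, parent=3, lev 1).
Iteration 2: join on id=3 -> n10 (id 3, parent=1, lev 2).
Iteration 3: join on id=1 -> n26 (id 1, parent=NULL, lev 3).
Iteration 4: parent is NULL; no match; recursion stops.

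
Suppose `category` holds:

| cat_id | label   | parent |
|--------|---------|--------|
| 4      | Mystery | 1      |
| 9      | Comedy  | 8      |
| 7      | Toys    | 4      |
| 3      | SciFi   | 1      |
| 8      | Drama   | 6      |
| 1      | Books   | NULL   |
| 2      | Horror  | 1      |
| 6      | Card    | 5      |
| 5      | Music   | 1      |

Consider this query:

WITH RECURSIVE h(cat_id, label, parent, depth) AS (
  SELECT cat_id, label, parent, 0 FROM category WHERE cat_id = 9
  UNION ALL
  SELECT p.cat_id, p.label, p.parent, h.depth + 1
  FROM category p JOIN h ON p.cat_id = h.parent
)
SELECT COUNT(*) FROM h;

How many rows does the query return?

5

Base: cat_id=9 (Comedy), parent=8, depth 0.
Iteration 1: join on cat_id=8 -> Drama (id 8, parent=6, depth 1).
Iteration 2: join on cat_id=6 -> Card (id 6, parent=5, depth 2).
Iteration 3: join on cat_id=5 -> Music (id 5, parent=1, depth 3).
Iteration 4: join on cat_id=1 -> Books (id 1, parent=NULL, depth 4).
Iteration 5: parent is NULL; no match; recursion stops.
Total rows emitted: 5.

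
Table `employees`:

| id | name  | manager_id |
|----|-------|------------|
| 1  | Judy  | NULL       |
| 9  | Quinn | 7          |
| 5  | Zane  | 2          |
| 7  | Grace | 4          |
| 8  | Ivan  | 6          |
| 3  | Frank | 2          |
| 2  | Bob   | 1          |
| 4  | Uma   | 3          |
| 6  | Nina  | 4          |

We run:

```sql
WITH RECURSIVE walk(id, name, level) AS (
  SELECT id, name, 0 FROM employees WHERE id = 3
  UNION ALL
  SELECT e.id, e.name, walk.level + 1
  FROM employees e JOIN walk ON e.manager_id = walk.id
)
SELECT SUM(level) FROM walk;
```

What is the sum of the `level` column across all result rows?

11

Base: id=3 (Frank) at level 0.
Iteration 1: rows with manager_id in {3} -> Uma (id 4, level 1).
Iteration 2: rows with manager_id in {4} -> Nina (id 6, level 2), Grace (id 7, level 2).
Iteration 3: rows with manager_id in {6,7} -> Ivan (id 8, level 3), Quinn (id 9, level 3).
Iteration 4: no rows with manager_id in {8,9}; recursion stops.
SUM(level) = 0 + 1 + 2 + 2 + 3 + 3 = 11.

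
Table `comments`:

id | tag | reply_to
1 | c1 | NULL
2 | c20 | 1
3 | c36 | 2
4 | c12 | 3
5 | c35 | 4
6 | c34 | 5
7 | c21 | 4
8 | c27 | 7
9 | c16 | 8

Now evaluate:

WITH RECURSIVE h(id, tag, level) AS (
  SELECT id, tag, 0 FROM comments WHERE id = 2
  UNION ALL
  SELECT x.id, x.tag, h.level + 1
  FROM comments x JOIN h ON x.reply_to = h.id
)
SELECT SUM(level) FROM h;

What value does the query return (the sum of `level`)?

22

Base: id=2 (c20) at level 0.
Iteration 1: rows with reply_to in {2} -> c36 (id 3, level 1).
Iteration 2: rows with reply_to in {3} -> c12 (id 4, level 2).
Iteration 3: rows with reply_to in {4} -> c35 (id 5, level 3), c21 (id 7, level 3).
Iteration 4: rows with reply_to in {5,7} -> c34 (id 6, level 4), c27 (id 8, level 4).
Iteration 5: rows with reply_to in {6,8} -> c16 (id 9, level 5).
Iteration 6: no rows with reply_to in {9}; recursion stops.
SUM(level) = 0 + 1 + 2 + 3 + 3 + 4 + 4 + 5 = 22.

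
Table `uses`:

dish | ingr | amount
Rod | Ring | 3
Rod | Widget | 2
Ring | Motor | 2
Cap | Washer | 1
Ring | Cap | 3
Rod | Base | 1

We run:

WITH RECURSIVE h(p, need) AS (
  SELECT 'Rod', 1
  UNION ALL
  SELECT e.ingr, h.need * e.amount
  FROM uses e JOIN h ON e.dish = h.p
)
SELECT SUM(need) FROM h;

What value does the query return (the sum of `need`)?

31

Base: (Rod, need=1).
Iteration 1: components of {Rod} -> Base = 1*1 = 1, Ring = 1*3 = 3, Widget = 1*2 = 2.
Iteration 2: components of {Base,Ring,Widget} -> Cap = 3*3 = 9, Motor = 3*2 = 6.
Iteration 3: components of {Cap,Motor} -> Washer = 9*1 = 9.
Iteration 4: no further components; recursion stops.
SUM(need) = 1 + 2 + 3 + 1 + 6 + 9 + 9 = 31.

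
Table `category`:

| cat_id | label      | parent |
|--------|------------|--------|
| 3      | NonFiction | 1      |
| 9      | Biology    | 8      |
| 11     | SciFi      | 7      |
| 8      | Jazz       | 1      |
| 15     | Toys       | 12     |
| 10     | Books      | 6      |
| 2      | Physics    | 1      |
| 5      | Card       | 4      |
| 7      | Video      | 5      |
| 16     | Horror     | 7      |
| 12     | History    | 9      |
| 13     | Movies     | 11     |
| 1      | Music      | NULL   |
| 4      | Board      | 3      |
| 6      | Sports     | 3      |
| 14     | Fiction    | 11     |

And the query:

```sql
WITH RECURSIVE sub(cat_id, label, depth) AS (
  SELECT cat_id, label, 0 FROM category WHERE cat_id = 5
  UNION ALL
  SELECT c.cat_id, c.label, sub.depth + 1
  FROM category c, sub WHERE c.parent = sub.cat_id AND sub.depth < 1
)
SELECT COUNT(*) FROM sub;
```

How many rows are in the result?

2

Base: cat_id=5 (Card) at depth 0.
Iteration 1: rows with parent in {5} -> Video (id 7, depth 1).
Iteration 2: depth < 1 fails for all current rows; recursion stops.
Total rows emitted: 2.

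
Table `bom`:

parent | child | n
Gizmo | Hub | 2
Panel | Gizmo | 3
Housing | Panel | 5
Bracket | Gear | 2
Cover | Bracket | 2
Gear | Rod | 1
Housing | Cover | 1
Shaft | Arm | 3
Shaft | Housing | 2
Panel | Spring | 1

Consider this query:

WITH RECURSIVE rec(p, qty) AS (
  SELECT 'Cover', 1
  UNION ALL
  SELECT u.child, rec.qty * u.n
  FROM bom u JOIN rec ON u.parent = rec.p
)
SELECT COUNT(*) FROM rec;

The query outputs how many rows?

4

Base: (Cover, qty=1).
Iteration 1: components of {Cover} -> Bracket = 1*2 = 2.
Iteration 2: components of {Bracket} -> Gear = 2*2 = 4.
Iteration 3: components of {Gear} -> Rod = 4*1 = 4.
Iteration 4: no further components; recursion stops.
Total rows emitted: 4.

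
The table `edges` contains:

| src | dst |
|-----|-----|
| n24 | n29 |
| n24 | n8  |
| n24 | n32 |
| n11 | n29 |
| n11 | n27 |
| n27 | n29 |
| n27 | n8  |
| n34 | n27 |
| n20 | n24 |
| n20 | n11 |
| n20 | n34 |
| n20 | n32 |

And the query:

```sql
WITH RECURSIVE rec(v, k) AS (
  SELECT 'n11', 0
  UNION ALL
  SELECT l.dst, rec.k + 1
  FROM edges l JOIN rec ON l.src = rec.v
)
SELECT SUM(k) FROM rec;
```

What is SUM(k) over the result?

Base: (n11, k=0).
Iteration 1: edges from {n11} -> (n27, k=1), (n29, k=1).
Iteration 2: edges from {n27,n29} -> (n29, k=2), (n8, k=2).
Iteration 3: no outgoing edges from {n29,n8}; recursion stops.
SUM(k) = 0 + 1 + 1 + 2 + 2 = 6.

6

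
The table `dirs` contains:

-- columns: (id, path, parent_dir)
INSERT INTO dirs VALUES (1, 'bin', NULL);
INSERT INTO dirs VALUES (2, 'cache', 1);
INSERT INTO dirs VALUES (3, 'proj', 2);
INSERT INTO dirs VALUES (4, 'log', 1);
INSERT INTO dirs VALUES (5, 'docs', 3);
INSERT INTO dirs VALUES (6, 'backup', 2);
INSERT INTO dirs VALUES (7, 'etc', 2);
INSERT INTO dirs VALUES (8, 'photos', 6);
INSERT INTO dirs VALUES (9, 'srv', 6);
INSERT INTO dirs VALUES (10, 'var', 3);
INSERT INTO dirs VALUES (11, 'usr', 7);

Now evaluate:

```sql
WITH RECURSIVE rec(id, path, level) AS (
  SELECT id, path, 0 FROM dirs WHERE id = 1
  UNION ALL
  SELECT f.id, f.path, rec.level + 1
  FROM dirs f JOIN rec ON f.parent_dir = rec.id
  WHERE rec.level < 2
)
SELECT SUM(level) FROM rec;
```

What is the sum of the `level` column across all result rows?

8

Base: id=1 (bin) at level 0.
Iteration 1: rows with parent_dir in {1} -> cache (id 2, level 1), log (id 4, level 1).
Iteration 2: rows with parent_dir in {2,4} -> proj (id 3, level 2), backup (id 6, level 2), etc (id 7, level 2).
Iteration 3: level < 2 fails for all current rows; recursion stops.
SUM(level) = 0 + 1 + 1 + 2 + 2 + 2 = 8.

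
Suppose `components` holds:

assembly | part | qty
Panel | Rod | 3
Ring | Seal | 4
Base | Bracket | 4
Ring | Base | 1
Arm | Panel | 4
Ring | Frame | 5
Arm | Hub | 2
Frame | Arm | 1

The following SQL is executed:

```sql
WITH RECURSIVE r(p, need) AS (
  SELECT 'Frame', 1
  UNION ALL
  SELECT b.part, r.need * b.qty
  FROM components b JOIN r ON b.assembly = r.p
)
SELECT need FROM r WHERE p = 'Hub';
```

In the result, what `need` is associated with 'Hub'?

Base: (Frame, need=1).
Iteration 1: components of {Frame} -> Arm = 1*1 = 1.
Iteration 2: components of {Arm} -> Hub = 1*2 = 2, Panel = 1*4 = 4.
Iteration 3: components of {Hub,Panel} -> Rod = 4*3 = 12.
Iteration 4: no further components; recursion stops.

2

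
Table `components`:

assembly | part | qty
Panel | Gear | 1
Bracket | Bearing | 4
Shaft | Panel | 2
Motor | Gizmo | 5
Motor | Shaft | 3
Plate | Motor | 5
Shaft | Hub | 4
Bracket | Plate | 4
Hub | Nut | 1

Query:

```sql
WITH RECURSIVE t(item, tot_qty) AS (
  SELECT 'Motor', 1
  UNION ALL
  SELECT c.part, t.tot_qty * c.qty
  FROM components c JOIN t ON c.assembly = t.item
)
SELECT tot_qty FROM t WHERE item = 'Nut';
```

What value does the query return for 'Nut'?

Base: (Motor, tot_qty=1).
Iteration 1: components of {Motor} -> Gizmo = 1*5 = 5, Shaft = 1*3 = 3.
Iteration 2: components of {Gizmo,Shaft} -> Hub = 3*4 = 12, Panel = 3*2 = 6.
Iteration 3: components of {Hub,Panel} -> Gear = 6*1 = 6, Nut = 12*1 = 12.
Iteration 4: no further components; recursion stops.

12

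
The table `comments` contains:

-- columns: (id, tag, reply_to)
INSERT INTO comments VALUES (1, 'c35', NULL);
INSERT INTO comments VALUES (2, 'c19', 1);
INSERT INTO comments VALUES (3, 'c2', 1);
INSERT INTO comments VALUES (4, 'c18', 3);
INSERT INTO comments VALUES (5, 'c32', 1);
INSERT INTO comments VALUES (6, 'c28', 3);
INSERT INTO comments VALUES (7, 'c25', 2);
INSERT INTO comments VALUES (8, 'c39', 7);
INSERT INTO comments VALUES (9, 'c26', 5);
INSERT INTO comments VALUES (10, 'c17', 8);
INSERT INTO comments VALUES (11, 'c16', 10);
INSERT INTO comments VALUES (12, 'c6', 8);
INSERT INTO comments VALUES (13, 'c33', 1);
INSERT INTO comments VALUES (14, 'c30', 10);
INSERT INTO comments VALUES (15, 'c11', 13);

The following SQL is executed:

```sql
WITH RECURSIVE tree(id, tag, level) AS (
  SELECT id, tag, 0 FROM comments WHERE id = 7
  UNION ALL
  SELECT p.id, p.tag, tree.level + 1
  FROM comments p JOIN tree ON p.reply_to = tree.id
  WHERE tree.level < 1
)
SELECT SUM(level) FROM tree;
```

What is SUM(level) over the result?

1

Base: id=7 (c25) at level 0.
Iteration 1: rows with reply_to in {7} -> c39 (id 8, level 1).
Iteration 2: level < 1 fails for all current rows; recursion stops.
SUM(level) = 0 + 1 = 1.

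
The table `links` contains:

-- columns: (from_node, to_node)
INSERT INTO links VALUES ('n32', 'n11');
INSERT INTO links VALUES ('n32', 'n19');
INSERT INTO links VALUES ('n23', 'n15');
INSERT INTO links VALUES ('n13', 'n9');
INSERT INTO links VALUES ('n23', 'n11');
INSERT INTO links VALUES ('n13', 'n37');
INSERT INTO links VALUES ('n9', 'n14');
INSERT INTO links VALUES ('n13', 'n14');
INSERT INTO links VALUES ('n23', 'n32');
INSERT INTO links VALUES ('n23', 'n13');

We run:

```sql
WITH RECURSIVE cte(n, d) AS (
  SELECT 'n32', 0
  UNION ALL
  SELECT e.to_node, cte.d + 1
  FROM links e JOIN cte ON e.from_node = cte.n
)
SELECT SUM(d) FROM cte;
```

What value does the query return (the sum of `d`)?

2

Base: (n32, d=0).
Iteration 1: edges from {n32} -> (n11, d=1), (n19, d=1).
Iteration 2: no outgoing edges from {n11,n19}; recursion stops.
SUM(d) = 0 + 1 + 1 = 2.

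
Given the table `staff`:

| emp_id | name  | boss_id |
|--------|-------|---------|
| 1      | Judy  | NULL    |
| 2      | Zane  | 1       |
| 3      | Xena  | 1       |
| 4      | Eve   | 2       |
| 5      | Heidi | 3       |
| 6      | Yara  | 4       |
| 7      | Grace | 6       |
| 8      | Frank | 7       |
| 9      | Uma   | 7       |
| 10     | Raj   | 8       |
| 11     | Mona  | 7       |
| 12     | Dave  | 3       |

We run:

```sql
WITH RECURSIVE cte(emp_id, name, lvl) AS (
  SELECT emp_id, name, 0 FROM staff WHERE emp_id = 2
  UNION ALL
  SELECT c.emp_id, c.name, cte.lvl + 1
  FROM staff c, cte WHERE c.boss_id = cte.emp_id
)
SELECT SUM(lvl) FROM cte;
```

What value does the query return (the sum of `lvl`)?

Base: emp_id=2 (Zane) at lvl 0.
Iteration 1: rows with boss_id in {2} -> Eve (id 4, lvl 1).
Iteration 2: rows with boss_id in {4} -> Yara (id 6, lvl 2).
Iteration 3: rows with boss_id in {6} -> Grace (id 7, lvl 3).
Iteration 4: rows with boss_id in {7} -> Frank (id 8, lvl 4), Uma (id 9, lvl 4), Mona (id 11, lvl 4).
Iteration 5: rows with boss_id in {8,9,11} -> Raj (id 10, lvl 5).
Iteration 6: no rows with boss_id in {10}; recursion stops.
SUM(lvl) = 0 + 1 + 2 + 3 + 4 + 4 + 4 + 5 = 23.

23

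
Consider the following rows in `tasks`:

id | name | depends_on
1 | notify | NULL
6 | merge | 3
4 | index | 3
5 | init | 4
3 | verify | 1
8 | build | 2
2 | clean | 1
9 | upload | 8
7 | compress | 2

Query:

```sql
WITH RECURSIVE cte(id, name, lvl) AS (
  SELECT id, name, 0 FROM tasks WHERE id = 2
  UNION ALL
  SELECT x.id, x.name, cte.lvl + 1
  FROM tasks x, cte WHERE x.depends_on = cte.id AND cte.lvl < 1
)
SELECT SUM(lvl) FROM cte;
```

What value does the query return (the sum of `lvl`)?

Base: id=2 (clean) at lvl 0.
Iteration 1: rows with depends_on in {2} -> compress (id 7, lvl 1), build (id 8, lvl 1).
Iteration 2: lvl < 1 fails for all current rows; recursion stops.
SUM(lvl) = 0 + 1 + 1 = 2.

2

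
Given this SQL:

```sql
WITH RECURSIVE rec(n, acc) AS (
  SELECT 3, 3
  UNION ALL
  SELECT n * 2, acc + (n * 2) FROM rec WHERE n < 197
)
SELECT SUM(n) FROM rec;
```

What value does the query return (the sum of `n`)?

Base: n=3, acc=3.
Iteration 1: 3 < 197 holds -> n = 3 * 2 = 6, acc = 3 + 6 = 9.
Iteration 2: 6 < 197 holds -> n = 6 * 2 = 12, acc = 9 + 12 = 21.
Iteration 3: 12 < 197 holds -> n = 12 * 2 = 24, acc = 21 + 24 = 45.
Iteration 4: 24 < 197 holds -> n = 24 * 2 = 48, acc = 45 + 48 = 93.
Iteration 5: 48 < 197 holds -> n = 48 * 2 = 96, acc = 93 + 96 = 189.
Iteration 6: 96 < 197 holds -> n = 96 * 2 = 192, acc = 189 + 192 = 381.
Iteration 7: 192 < 197 holds -> n = 192 * 2 = 384, acc = 381 + 384 = 765.
Iteration 8: 384 < 197 fails; recursion stops.
SUM(n) = 3 + 6 + 12 + 24 + 48 + 96 + 192 + 384 = 765.

765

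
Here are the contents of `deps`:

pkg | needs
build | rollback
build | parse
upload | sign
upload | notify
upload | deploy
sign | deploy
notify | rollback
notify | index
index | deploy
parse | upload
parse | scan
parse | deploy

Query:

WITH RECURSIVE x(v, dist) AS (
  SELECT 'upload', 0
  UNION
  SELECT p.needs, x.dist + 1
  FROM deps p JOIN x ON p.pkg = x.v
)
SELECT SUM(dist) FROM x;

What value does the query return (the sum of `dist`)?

12

Base: (upload, dist=0).
Iteration 1: edges from {upload} -> (deploy, dist=1), (notify, dist=1), (sign, dist=1).
Iteration 2: edges from {deploy,notify,sign} -> (deploy, dist=2), (index, dist=2), (rollback, dist=2).
Iteration 3: edges from {deploy,index,rollback} -> (deploy, dist=3).
Iteration 4: no outgoing edges from {deploy}; recursion stops.
SUM(dist) = 0 + 1 + 1 + 1 + 2 + 2 + 2 + 3 = 12.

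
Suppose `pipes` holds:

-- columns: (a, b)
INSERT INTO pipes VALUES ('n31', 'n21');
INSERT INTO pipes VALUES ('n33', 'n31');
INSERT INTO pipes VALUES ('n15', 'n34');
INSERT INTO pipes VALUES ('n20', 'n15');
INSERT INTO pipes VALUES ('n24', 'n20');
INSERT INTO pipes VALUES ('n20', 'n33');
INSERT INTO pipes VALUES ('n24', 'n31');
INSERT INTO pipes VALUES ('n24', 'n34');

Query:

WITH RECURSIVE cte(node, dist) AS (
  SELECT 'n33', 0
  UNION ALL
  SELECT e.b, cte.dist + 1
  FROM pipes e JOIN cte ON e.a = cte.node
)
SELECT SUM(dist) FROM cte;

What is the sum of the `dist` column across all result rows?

3

Base: (n33, dist=0).
Iteration 1: edges from {n33} -> (n31, dist=1).
Iteration 2: edges from {n31} -> (n21, dist=2).
Iteration 3: no outgoing edges from {n21}; recursion stops.
SUM(dist) = 0 + 1 + 2 = 3.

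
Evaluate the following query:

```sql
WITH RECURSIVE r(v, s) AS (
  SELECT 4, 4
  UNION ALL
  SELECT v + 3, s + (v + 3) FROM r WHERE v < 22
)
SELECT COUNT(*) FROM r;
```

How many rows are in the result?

7

Base: v=4, s=4.
Iteration 1: 4 < 22 holds -> v = 4 + 3 = 7, s = 4 + 7 = 11.
Iteration 2: 7 < 22 holds -> v = 7 + 3 = 10, s = 11 + 10 = 21.
Iteration 3: 10 < 22 holds -> v = 10 + 3 = 13, s = 21 + 13 = 34.
Iteration 4: 13 < 22 holds -> v = 13 + 3 = 16, s = 34 + 16 = 50.
Iteration 5: 16 < 22 holds -> v = 16 + 3 = 19, s = 50 + 19 = 69.
Iteration 6: 19 < 22 holds -> v = 19 + 3 = 22, s = 69 + 22 = 91.
Iteration 7: 22 < 22 fails; recursion stops.
Total rows emitted: 7.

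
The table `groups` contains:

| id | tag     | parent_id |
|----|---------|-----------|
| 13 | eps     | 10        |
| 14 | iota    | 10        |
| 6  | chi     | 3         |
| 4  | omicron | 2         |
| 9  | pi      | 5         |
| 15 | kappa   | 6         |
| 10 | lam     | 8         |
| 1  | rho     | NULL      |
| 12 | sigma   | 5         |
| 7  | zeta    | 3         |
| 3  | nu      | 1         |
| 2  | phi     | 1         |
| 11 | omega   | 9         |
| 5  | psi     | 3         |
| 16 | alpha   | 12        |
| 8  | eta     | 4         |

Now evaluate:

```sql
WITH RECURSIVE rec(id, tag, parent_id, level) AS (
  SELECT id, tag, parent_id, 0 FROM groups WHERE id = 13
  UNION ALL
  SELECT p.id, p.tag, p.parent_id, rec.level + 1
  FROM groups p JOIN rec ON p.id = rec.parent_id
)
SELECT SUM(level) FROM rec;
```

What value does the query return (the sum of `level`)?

15

Base: id=13 (eps), parent_id=10, level 0.
Iteration 1: join on id=10 -> lam (id 10, parent_id=8, level 1).
Iteration 2: join on id=8 -> eta (id 8, parent_id=4, level 2).
Iteration 3: join on id=4 -> omicron (id 4, parent_id=2, level 3).
Iteration 4: join on id=2 -> phi (id 2, parent_id=1, level 4).
Iteration 5: join on id=1 -> rho (id 1, parent_id=NULL, level 5).
Iteration 6: parent_id is NULL; no match; recursion stops.
SUM(level) = 0 + 1 + 2 + 3 + 4 + 5 = 15.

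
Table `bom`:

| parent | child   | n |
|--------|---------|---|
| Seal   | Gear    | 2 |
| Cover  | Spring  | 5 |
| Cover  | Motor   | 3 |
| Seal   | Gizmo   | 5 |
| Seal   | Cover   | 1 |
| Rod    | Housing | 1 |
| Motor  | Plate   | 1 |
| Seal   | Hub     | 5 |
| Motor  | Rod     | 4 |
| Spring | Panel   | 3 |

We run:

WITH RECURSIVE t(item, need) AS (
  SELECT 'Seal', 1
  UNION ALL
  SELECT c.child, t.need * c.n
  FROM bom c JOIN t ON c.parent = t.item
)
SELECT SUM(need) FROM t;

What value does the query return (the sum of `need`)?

64

Base: (Seal, need=1).
Iteration 1: components of {Seal} -> Cover = 1*1 = 1, Gear = 1*2 = 2, Gizmo = 1*5 = 5, Hub = 1*5 = 5.
Iteration 2: components of {Cover,Gear,Gizmo,Hub} -> Motor = 1*3 = 3, Spring = 1*5 = 5.
Iteration 3: components of {Motor,Spring} -> Panel = 5*3 = 15, Plate = 3*1 = 3, Rod = 3*4 = 12.
Iteration 4: components of {Panel,Plate,Rod} -> Housing = 12*1 = 12.
Iteration 5: no further components; recursion stops.
SUM(need) = 1 + 5 + 1 + 5 + 2 + 5 + 3 + 15 + 12 + 3 + 12 = 64.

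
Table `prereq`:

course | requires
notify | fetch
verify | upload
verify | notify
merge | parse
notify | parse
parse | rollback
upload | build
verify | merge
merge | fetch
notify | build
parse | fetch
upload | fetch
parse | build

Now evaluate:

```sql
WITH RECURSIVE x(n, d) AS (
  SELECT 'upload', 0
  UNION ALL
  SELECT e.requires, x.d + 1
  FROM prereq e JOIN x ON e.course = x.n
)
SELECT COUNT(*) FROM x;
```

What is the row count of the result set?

Base: (upload, d=0).
Iteration 1: edges from {upload} -> (build, d=1), (fetch, d=1).
Iteration 2: no outgoing edges from {build,fetch}; recursion stops.
Total rows emitted: 3.

3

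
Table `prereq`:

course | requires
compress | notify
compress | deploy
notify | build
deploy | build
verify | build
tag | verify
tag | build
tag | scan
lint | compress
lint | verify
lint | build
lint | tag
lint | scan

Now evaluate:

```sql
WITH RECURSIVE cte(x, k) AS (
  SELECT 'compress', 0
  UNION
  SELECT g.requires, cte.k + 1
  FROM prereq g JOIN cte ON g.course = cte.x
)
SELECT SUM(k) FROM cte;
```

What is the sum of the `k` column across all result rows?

Base: (compress, k=0).
Iteration 1: edges from {compress} -> (deploy, k=1), (notify, k=1).
Iteration 2: edges from {deploy,notify} -> (build, k=2). [UNION drops 1 duplicate row(s)]
Iteration 3: no outgoing edges from {build}; recursion stops.
SUM(k) = 0 + 1 + 1 + 2 = 4.

4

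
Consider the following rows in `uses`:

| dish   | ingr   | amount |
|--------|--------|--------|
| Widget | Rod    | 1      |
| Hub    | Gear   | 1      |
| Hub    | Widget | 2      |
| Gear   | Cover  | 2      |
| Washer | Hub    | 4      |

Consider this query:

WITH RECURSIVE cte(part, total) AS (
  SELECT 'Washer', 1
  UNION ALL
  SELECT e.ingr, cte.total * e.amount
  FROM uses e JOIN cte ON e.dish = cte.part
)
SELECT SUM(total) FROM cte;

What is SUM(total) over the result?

Base: (Washer, total=1).
Iteration 1: components of {Washer} -> Hub = 1*4 = 4.
Iteration 2: components of {Hub} -> Gear = 4*1 = 4, Widget = 4*2 = 8.
Iteration 3: components of {Gear,Widget} -> Cover = 4*2 = 8, Rod = 8*1 = 8.
Iteration 4: no further components; recursion stops.
SUM(total) = 1 + 4 + 4 + 8 + 8 + 8 = 33.

33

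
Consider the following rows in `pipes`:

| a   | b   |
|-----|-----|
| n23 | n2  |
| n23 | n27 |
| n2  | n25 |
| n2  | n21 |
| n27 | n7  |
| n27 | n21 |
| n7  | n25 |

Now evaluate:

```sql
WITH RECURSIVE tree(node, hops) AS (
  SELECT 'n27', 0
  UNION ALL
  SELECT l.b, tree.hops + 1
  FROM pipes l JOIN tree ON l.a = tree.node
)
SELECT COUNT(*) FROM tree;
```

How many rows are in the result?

Base: (n27, hops=0).
Iteration 1: edges from {n27} -> (n21, hops=1), (n7, hops=1).
Iteration 2: edges from {n21,n7} -> (n25, hops=2).
Iteration 3: no outgoing edges from {n25}; recursion stops.
Total rows emitted: 4.

4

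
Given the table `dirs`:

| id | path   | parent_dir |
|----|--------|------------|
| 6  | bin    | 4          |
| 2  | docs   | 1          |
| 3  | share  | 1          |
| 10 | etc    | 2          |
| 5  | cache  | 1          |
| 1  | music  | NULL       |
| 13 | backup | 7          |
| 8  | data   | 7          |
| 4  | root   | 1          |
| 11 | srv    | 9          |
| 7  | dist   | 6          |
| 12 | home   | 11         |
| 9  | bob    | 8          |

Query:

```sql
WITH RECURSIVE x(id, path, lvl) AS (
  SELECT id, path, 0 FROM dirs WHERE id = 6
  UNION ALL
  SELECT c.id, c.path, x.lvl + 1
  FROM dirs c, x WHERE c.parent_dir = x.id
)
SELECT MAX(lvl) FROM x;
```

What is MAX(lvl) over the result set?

Base: id=6 (bin) at lvl 0.
Iteration 1: rows with parent_dir in {6} -> dist (id 7, lvl 1).
Iteration 2: rows with parent_dir in {7} -> data (id 8, lvl 2), backup (id 13, lvl 2).
Iteration 3: rows with parent_dir in {8,13} -> bob (id 9, lvl 3).
Iteration 4: rows with parent_dir in {9} -> srv (id 11, lvl 4).
Iteration 5: rows with parent_dir in {11} -> home (id 12, lvl 5).
Iteration 6: no rows with parent_dir in {12}; recursion stops.
lvl values: 0, 1, 2, 2, 3, 4, 5; the maximum is 5.

5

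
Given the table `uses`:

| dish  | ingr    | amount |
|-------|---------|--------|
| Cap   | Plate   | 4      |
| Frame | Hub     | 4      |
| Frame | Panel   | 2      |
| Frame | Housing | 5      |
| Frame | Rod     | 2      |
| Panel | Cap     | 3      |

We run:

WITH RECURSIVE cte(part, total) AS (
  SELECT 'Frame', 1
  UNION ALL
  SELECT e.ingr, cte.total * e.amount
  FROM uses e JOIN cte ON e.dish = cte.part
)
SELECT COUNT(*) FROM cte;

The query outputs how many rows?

7

Base: (Frame, total=1).
Iteration 1: components of {Frame} -> Housing = 1*5 = 5, Hub = 1*4 = 4, Panel = 1*2 = 2, Rod = 1*2 = 2.
Iteration 2: components of {Housing,Hub,Panel,Rod} -> Cap = 2*3 = 6.
Iteration 3: components of {Cap} -> Plate = 6*4 = 24.
Iteration 4: no further components; recursion stops.
Total rows emitted: 7.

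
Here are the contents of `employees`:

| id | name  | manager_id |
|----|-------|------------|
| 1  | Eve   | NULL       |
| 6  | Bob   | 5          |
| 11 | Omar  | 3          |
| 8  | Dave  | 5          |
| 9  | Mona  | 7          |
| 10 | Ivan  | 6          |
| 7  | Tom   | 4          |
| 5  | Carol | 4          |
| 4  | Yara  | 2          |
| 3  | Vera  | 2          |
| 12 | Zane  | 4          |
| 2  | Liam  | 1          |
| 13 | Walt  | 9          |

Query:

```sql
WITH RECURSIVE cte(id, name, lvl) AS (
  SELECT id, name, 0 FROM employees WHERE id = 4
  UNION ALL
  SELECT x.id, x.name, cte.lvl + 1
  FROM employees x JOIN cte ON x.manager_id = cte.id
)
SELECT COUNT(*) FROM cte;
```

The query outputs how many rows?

9

Base: id=4 (Yara) at lvl 0.
Iteration 1: rows with manager_id in {4} -> Carol (id 5, lvl 1), Tom (id 7, lvl 1), Zane (id 12, lvl 1).
Iteration 2: rows with manager_id in {5,7,12} -> Bob (id 6, lvl 2), Dave (id 8, lvl 2), Mona (id 9, lvl 2).
Iteration 3: rows with manager_id in {6,8,9} -> Ivan (id 10, lvl 3), Walt (id 13, lvl 3).
Iteration 4: no rows with manager_id in {10,13}; recursion stops.
Total rows emitted: 9.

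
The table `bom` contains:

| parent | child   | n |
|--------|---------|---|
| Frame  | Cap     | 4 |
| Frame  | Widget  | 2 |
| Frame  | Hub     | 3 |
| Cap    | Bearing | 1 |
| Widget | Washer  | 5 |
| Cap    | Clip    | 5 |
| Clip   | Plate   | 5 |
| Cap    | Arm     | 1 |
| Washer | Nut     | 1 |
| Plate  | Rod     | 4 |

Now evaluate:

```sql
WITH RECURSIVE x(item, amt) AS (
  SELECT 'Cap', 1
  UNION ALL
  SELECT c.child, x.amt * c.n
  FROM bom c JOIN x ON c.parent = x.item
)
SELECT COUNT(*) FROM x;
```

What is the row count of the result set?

6

Base: (Cap, amt=1).
Iteration 1: components of {Cap} -> Arm = 1*1 = 1, Bearing = 1*1 = 1, Clip = 1*5 = 5.
Iteration 2: components of {Arm,Bearing,Clip} -> Plate = 5*5 = 25.
Iteration 3: components of {Plate} -> Rod = 25*4 = 100.
Iteration 4: no further components; recursion stops.
Total rows emitted: 6.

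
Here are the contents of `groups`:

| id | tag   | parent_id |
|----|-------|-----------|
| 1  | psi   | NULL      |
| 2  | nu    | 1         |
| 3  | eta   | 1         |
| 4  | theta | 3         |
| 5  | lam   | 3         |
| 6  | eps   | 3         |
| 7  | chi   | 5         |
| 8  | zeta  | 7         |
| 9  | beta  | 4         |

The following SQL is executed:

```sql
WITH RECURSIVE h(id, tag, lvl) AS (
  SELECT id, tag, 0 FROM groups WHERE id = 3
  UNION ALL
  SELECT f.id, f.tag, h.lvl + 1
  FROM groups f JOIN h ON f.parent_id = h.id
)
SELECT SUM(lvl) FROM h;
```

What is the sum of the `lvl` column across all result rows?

10

Base: id=3 (eta) at lvl 0.
Iteration 1: rows with parent_id in {3} -> theta (id 4, lvl 1), lam (id 5, lvl 1), eps (id 6, lvl 1).
Iteration 2: rows with parent_id in {4,5,6} -> chi (id 7, lvl 2), beta (id 9, lvl 2).
Iteration 3: rows with parent_id in {7,9} -> zeta (id 8, lvl 3).
Iteration 4: no rows with parent_id in {8}; recursion stops.
SUM(lvl) = 0 + 1 + 1 + 1 + 2 + 2 + 3 = 10.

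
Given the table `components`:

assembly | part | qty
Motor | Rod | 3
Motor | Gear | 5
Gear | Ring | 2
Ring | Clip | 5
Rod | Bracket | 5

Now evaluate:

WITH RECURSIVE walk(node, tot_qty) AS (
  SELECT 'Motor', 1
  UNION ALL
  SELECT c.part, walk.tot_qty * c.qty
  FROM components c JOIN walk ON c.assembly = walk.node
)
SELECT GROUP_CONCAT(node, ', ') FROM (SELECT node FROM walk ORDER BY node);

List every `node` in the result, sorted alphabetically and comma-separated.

Bracket, Clip, Gear, Motor, Ring, Rod

Base: (Motor, tot_qty=1).
Iteration 1: components of {Motor} -> Gear = 1*5 = 5, Rod = 1*3 = 3.
Iteration 2: components of {Gear,Rod} -> Bracket = 3*5 = 15, Ring = 5*2 = 10.
Iteration 3: components of {Bracket,Ring} -> Clip = 10*5 = 50.
Iteration 4: no further components; recursion stops.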